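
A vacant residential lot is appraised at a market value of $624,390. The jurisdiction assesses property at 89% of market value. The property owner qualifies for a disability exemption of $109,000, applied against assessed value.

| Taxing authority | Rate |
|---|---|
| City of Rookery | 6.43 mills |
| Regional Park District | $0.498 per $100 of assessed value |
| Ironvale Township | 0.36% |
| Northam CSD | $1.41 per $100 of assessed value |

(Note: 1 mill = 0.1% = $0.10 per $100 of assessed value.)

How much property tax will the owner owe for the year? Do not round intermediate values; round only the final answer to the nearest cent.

$13,003.64

Assessed value = $624,390 × 0.89 = $555,707.1
Taxable value = $555,707.1 − $109,000 = $446,707.1
City of Rookery: $446,707.1 × 0.00643 = $2,872.326653
Regional Park District: $446,707.1 × 0.00498 = $2,224.601358
Ironvale Township: $446,707.1 × 0.0036 = $1,608.14556
Northam CSD: $446,707.1 × 0.0141 = $6,298.57011
Total = $13,003.643681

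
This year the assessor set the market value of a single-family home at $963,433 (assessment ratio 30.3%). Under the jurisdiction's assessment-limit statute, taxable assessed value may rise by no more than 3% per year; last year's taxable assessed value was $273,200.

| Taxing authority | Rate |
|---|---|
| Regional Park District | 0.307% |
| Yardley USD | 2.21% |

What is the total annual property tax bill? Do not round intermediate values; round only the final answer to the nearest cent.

$7,082.74

Uncapped assessed value = $963,433 × 0.303 = $291,920.199
Cap limit = $273,200 × 1.03 = $281,396
Taxable assessed value = min($291,920.199, $281,396) = $281,396 (cap binds)
Regional Park District: $281,396 × 0.00307 = $863.88572
Yardley USD: $281,396 × 0.0221 = $6,218.8516
Total = $7,082.73732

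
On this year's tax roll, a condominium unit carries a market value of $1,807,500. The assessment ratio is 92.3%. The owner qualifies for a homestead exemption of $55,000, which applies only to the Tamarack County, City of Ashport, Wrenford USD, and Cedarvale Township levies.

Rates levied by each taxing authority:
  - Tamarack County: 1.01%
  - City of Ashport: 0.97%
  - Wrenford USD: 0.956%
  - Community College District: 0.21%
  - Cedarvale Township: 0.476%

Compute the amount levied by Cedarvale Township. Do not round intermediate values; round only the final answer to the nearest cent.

Assessed value = $1,807,500 × 0.923 = $1,668,322.5
Cedarvale Township taxable value = $1,668,322.5 − $55,000 = $1,613,322.5
Cedarvale Township levy = $1,613,322.5 × 0.00476 = $7,679.4151

$7,679.42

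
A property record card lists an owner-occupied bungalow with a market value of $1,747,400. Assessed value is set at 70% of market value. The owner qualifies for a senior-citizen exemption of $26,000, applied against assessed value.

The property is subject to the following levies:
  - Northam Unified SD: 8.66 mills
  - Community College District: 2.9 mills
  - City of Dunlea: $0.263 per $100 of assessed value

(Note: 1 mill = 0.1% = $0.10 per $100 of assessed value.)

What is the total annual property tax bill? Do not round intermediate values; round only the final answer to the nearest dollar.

Assessed value = $1,747,400 × 0.7 = $1,223,180
Taxable value = $1,223,180 − $26,000 = $1,197,180
Northam Unified SD: $1,197,180 × 0.00866 = $10,367.5788
Community College District: $1,197,180 × 0.0029 = $3,471.822
City of Dunlea: $1,197,180 × 0.00263 = $3,148.5834
Total = $16,987.9842

$16,988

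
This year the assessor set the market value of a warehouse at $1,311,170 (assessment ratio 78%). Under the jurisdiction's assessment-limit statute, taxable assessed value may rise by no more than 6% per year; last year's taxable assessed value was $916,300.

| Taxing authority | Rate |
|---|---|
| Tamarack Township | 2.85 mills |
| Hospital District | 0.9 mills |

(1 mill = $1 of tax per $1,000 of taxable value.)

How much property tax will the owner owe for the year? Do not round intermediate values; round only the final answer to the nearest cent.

Uncapped assessed value = $1,311,170 × 0.78 = $1,022,712.6
Cap limit = $916,300 × 1.06 = $971,278
Taxable assessed value = min($1,022,712.6, $971,278) = $971,278 (cap binds)
Tamarack Township: $971,278 × 0.00285 = $2,768.1423
Hospital District: $971,278 × 0.0009 = $874.1502
Total = $3,642.2925

$3,642.29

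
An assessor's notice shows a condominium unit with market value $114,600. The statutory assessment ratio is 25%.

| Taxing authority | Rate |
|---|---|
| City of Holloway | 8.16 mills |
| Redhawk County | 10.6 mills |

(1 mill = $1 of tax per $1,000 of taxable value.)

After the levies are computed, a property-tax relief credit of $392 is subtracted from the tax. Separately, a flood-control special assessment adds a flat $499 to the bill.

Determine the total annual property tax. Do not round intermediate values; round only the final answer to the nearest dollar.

Assessed value = $114,600 × 0.25 = $28,650
City of Holloway: $28,650 × 0.00816 = $233.784
Redhawk County: $28,650 × 0.0106 = $303.69
Levies subtotal = $537.474
After credit = $537.474 − $392 = $145.474
Total = $145.474 + $499 = $644.474

$644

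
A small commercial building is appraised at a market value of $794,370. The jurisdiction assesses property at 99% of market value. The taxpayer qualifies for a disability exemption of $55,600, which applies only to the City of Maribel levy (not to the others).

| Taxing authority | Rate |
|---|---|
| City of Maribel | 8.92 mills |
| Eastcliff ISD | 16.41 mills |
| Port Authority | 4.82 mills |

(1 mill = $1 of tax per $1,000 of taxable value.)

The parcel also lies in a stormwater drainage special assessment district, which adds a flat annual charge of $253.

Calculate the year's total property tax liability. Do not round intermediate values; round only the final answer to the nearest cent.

Assessed value = $794,370 × 0.99 = $786,426.3
City of Maribel: ($786,426.3 − $55,600) × 0.00892 = $730,826.3 × 0.00892 = $6,518.970596
Eastcliff ISD: $786,426.3 × 0.01641 = $12,905.255583
Port Authority: $786,426.3 × 0.00482 = $3,790.574766
Levies subtotal = $23,214.800945
Total = $23,214.800945 + $253 = $23,467.800945

$23,467.80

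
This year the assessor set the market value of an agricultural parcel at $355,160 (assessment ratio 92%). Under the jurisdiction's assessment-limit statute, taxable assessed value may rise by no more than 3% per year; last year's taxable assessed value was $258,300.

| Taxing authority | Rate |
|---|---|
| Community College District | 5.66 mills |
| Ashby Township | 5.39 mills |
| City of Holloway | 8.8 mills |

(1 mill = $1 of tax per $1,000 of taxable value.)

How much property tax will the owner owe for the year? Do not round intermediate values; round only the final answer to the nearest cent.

$5,281.07

Uncapped assessed value = $355,160 × 0.92 = $326,747.2
Cap limit = $258,300 × 1.03 = $266,049
Taxable assessed value = min($326,747.2, $266,049) = $266,049 (cap binds)
Community College District: $266,049 × 0.00566 = $1,505.83734
Ashby Township: $266,049 × 0.00539 = $1,434.00411
City of Holloway: $266,049 × 0.0088 = $2,341.2312
Total = $5,281.07265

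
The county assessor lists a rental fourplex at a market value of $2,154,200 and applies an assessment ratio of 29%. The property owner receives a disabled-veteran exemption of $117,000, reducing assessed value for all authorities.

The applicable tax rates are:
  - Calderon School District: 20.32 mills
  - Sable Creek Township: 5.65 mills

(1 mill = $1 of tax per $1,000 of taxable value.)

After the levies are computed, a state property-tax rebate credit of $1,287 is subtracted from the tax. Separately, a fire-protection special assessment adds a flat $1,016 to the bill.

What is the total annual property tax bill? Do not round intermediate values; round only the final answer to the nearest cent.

$12,914.44

Assessed value = $2,154,200 × 0.29 = $624,718
Taxable value = $624,718 − $117,000 = $507,718
Calderon School District: $507,718 × 0.02032 = $10,316.82976
Sable Creek Township: $507,718 × 0.00565 = $2,868.6067
Levies subtotal = $13,185.43646
After credit = $13,185.43646 − $1,287 = $11,898.43646
Total = $11,898.43646 + $1,016 = $12,914.43646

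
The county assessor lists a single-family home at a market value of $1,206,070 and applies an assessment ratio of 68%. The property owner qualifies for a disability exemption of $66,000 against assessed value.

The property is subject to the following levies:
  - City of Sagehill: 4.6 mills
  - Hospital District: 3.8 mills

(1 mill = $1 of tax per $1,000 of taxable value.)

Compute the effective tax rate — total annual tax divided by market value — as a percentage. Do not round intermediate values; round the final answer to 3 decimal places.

0.525%

Assessed value = $1,206,070 × 0.68 = $820,127.6
Taxable value = $820,127.6 − $66,000 = $754,127.6
City of Sagehill: $754,127.6 × 0.0046 = $3,468.98696
Hospital District: $754,127.6 × 0.0038 = $2,865.68488
Total tax = $6,334.67184
Effective rate = $6,334.67184 ÷ $1,206,070 = 0.525% of market value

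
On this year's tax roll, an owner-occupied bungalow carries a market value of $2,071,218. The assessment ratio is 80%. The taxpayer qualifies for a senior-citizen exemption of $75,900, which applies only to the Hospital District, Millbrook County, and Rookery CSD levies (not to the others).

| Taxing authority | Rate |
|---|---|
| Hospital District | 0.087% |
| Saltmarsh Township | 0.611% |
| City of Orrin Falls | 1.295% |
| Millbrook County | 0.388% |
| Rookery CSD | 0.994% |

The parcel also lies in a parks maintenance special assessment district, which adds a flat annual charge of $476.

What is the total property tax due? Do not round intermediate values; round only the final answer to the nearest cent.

$55,283.92

Assessed value = $2,071,218 × 0.8 = $1,656,974.4
Hospital District: ($1,656,974.4 − $75,900) × 0.00087 = $1,581,074.4 × 0.00087 = $1,375.534728
Saltmarsh Township: $1,656,974.4 × 0.00611 = $10,124.113584
City of Orrin Falls: $1,656,974.4 × 0.01295 = $21,457.81848
Millbrook County: ($1,656,974.4 − $75,900) × 0.00388 = $1,581,074.4 × 0.00388 = $6,134.568672
Rookery CSD: ($1,656,974.4 − $75,900) × 0.00994 = $1,581,074.4 × 0.00994 = $15,715.879536
Levies subtotal = $54,807.915
Total = $54,807.915 + $476 = $55,283.915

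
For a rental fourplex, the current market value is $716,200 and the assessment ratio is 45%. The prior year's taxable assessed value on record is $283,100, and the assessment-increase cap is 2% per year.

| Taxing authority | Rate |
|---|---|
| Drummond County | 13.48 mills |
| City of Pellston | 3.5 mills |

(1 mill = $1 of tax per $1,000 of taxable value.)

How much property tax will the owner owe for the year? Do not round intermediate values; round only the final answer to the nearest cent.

$4,903.18

Uncapped assessed value = $716,200 × 0.45 = $322,290
Cap limit = $283,100 × 1.02 = $288,762
Taxable assessed value = min($322,290, $288,762) = $288,762 (cap binds)
Drummond County: $288,762 × 0.01348 = $3,892.51176
City of Pellston: $288,762 × 0.0035 = $1,010.667
Total = $4,903.17876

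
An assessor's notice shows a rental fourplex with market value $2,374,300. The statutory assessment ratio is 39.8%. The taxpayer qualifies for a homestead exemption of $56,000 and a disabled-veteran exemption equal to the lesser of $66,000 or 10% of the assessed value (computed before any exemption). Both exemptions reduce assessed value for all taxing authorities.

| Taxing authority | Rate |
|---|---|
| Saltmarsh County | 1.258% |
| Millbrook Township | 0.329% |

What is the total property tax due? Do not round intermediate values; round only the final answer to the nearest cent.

$13,060.56

Assessed value = $2,374,300 × 0.398 = $944,971.4
Disabled-veteran exemption = min($66,000, 10% × $944,971.4) = min($66,000, $94,497.14) = $66,000 (dollar cap binds)
Taxable value = $944,971.4 − $56,000 − $66,000 = $822,971.4
Saltmarsh County: $822,971.4 × 0.01258 = $10,352.980212
Millbrook Township: $822,971.4 × 0.00329 = $2,707.575906
Total = $13,060.556118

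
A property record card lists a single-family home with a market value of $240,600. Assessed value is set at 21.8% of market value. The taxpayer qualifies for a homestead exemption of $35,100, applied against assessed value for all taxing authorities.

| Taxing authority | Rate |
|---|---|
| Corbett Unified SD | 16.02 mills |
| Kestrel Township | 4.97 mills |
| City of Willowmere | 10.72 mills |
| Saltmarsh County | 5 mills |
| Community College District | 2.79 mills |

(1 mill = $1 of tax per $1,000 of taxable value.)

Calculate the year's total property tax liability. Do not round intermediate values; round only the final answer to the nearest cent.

Assessed value = $240,600 × 0.218 = $52,450.8
Taxable value = $52,450.8 − $35,100 = $17,350.8
Corbett Unified SD: $17,350.8 × 0.01602 = $277.959816
Kestrel Township: $17,350.8 × 0.00497 = $86.233476
City of Willowmere: $17,350.8 × 0.01072 = $186.000576
Saltmarsh County: $17,350.8 × 0.005 = $86.754
Community College District: $17,350.8 × 0.00279 = $48.408732
Total = $277.959816 + $86.233476 + $186.000576 + $86.754 + $48.408732 = $685.3566

$685.36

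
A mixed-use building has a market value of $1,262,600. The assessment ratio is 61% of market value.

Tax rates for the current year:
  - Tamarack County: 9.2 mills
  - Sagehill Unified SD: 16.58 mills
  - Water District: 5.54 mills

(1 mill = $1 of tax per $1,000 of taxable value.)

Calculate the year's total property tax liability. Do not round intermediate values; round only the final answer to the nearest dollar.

$24,122

Assessed value = $1,262,600 × 0.61 = $770,186
Tamarack County: $770,186 × 0.0092 = $7,085.7112
Sagehill Unified SD: $770,186 × 0.01658 = $12,769.68388
Water District: $770,186 × 0.00554 = $4,266.83044
Total = $7,085.7112 + $12,769.68388 + $4,266.83044 = $24,122.22552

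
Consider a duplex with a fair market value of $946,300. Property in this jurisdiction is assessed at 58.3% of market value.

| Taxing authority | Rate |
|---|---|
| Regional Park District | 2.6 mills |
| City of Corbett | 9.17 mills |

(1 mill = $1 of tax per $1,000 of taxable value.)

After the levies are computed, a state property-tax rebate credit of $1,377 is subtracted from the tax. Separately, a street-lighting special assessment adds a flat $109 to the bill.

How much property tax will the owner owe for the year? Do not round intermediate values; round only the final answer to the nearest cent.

$5,225.43

Assessed value = $946,300 × 0.583 = $551,692.9
Regional Park District: $551,692.9 × 0.0026 = $1,434.40154
City of Corbett: $551,692.9 × 0.00917 = $5,059.023893
Levies subtotal = $6,493.425433
After credit = $6,493.425433 − $1,377 = $5,116.425433
Total = $5,116.425433 + $109 = $5,225.425433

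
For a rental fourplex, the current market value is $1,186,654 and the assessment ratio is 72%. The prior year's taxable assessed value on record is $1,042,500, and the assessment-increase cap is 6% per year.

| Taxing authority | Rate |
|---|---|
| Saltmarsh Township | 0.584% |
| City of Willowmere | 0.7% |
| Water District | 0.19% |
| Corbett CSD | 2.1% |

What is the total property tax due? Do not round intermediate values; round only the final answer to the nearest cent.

$30,535.93

Uncapped assessed value = $1,186,654 × 0.72 = $854,390.88
Cap limit = $1,042,500 × 1.06 = $1,105,050
Taxable assessed value = min($854,390.88, $1,105,050) = $854,390.88 (cap does not bind)
Saltmarsh Township: $854,390.88 × 0.00584 = $4,989.6427392
City of Willowmere: $854,390.88 × 0.007 = $5,980.73616
Water District: $854,390.88 × 0.0019 = $1,623.342672
Corbett CSD: $854,390.88 × 0.021 = $17,942.20848
Total = $30,535.9300512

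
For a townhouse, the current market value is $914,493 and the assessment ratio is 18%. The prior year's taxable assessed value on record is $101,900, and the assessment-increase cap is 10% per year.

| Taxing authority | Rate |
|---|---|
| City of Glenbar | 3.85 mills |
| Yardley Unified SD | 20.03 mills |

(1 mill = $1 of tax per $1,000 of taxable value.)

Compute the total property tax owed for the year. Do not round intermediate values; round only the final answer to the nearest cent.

Uncapped assessed value = $914,493 × 0.18 = $164,608.74
Cap limit = $101,900 × 1.1 = $112,090
Taxable assessed value = min($164,608.74, $112,090) = $112,090 (cap binds)
City of Glenbar: $112,090 × 0.00385 = $431.5465
Yardley Unified SD: $112,090 × 0.02003 = $2,245.1627
Total = $2,676.7092

$2,676.71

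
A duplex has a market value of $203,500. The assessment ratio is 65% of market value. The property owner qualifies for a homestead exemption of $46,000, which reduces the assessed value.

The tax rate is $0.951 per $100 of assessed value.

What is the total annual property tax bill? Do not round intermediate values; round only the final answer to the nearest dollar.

Assessed value = $203,500 × 0.65 = $132,275
Taxable value = $132,275 − $46,000 = $86,275
Tax = $86,275 × 0.00951 = $820.47525

$820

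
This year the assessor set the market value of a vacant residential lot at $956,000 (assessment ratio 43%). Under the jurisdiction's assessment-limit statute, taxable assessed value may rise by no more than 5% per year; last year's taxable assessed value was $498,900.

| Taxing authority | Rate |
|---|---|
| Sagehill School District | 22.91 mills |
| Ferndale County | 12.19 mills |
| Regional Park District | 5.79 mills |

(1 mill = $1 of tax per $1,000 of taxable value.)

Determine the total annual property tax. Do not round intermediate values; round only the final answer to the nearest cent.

Uncapped assessed value = $956,000 × 0.43 = $411,080
Cap limit = $498,900 × 1.05 = $523,845
Taxable assessed value = min($411,080, $523,845) = $411,080 (cap does not bind)
Sagehill School District: $411,080 × 0.02291 = $9,417.8428
Ferndale County: $411,080 × 0.01219 = $5,011.0652
Regional Park District: $411,080 × 0.00579 = $2,380.1532
Total = $16,809.0612

$16,809.06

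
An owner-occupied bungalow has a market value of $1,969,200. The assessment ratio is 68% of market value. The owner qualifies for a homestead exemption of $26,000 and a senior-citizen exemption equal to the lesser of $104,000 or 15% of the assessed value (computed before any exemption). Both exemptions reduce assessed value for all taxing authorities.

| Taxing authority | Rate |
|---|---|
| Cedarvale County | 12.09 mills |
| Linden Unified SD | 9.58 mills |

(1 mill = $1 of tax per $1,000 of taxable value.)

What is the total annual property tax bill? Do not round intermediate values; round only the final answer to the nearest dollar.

Assessed value = $1,969,200 × 0.68 = $1,339,056
Senior-citizen exemption = min($104,000, 15% × $1,339,056) = min($104,000, $200,858.4) = $104,000 (dollar cap binds)
Taxable value = $1,339,056 − $26,000 − $104,000 = $1,209,056
Cedarvale County: $1,209,056 × 0.01209 = $14,617.48704
Linden Unified SD: $1,209,056 × 0.00958 = $11,582.75648
Total = $26,200.24352

$26,200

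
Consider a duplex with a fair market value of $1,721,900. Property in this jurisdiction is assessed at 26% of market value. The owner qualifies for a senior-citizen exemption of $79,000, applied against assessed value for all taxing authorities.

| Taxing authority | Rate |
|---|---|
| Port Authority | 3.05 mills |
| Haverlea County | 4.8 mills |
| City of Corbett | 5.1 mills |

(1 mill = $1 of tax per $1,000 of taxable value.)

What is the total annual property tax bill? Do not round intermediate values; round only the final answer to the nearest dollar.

Assessed value = $1,721,900 × 0.26 = $447,694
Taxable value = $447,694 − $79,000 = $368,694
Port Authority: $368,694 × 0.00305 = $1,124.5167
Haverlea County: $368,694 × 0.0048 = $1,769.7312
City of Corbett: $368,694 × 0.0051 = $1,880.3394
Total = $1,124.5167 + $1,769.7312 + $1,880.3394 = $4,774.5873

$4,775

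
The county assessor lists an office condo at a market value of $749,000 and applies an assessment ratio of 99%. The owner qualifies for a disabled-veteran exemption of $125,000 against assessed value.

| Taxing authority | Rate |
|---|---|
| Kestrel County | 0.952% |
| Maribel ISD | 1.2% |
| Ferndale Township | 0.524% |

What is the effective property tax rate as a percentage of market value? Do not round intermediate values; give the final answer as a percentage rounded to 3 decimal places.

Assessed value = $749,000 × 0.99 = $741,510
Taxable value = $741,510 − $125,000 = $616,510
Kestrel County: $616,510 × 0.00952 = $5,869.1752
Maribel ISD: $616,510 × 0.012 = $7,398.12
Ferndale Township: $616,510 × 0.00524 = $3,230.5124
Total tax = $16,497.8076
Effective rate = $16,497.8076 ÷ $749,000 = 2.203% of market value

2.203%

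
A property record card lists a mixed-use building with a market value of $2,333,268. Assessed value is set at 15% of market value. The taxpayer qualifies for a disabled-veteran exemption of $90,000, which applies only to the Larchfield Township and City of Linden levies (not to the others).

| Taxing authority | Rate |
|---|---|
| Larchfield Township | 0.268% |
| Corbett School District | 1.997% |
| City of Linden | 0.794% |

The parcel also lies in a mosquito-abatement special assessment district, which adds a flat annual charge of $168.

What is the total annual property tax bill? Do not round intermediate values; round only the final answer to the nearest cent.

Assessed value = $2,333,268 × 0.15 = $349,990.2
Larchfield Township: ($349,990.2 − $90,000) × 0.00268 = $259,990.2 × 0.00268 = $696.773736
Corbett School District: $349,990.2 × 0.01997 = $6,989.304294
City of Linden: ($349,990.2 − $90,000) × 0.00794 = $259,990.2 × 0.00794 = $2,064.322188
Levies subtotal = $9,750.400218
Total = $9,750.400218 + $168 = $9,918.400218

$9,918.40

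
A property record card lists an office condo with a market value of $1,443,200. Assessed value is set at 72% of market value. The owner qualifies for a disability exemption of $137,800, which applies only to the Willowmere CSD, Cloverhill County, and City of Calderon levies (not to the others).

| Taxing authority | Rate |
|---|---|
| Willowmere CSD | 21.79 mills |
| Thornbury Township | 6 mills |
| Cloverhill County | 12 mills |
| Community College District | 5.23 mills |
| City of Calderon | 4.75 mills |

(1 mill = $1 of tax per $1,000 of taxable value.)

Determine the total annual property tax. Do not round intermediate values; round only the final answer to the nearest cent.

Assessed value = $1,443,200 × 0.72 = $1,039,104
Willowmere CSD: ($1,039,104 − $137,800) × 0.02179 = $901,304 × 0.02179 = $19,639.41416
Thornbury Township: $1,039,104 × 0.006 = $6,234.624
Cloverhill County: ($1,039,104 − $137,800) × 0.012 = $901,304 × 0.012 = $10,815.648
Community College District: $1,039,104 × 0.00523 = $5,434.51392
City of Calderon: ($1,039,104 − $137,800) × 0.00475 = $901,304 × 0.00475 = $4,281.194
Total = $46,405.39408

$46,405.39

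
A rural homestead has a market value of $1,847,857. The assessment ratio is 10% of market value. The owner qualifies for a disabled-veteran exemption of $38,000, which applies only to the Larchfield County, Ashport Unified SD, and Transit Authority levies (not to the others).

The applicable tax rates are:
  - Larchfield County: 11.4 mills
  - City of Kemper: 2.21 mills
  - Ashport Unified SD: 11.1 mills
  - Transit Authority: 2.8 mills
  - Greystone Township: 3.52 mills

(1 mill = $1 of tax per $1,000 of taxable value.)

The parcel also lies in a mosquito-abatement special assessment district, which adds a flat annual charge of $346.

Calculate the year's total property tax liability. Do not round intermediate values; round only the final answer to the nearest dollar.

Assessed value = $1,847,857 × 0.1 = $184,785.7
Larchfield County: ($184,785.7 − $38,000) × 0.0114 = $146,785.7 × 0.0114 = $1,673.35698
City of Kemper: $184,785.7 × 0.00221 = $408.376397
Ashport Unified SD: ($184,785.7 − $38,000) × 0.0111 = $146,785.7 × 0.0111 = $1,629.32127
Transit Authority: ($184,785.7 − $38,000) × 0.0028 = $146,785.7 × 0.0028 = $410.99996
Greystone Township: $184,785.7 × 0.00352 = $650.445664
Levies subtotal = $4,772.500271
Total = $4,772.500271 + $346 = $5,118.500271

$5,119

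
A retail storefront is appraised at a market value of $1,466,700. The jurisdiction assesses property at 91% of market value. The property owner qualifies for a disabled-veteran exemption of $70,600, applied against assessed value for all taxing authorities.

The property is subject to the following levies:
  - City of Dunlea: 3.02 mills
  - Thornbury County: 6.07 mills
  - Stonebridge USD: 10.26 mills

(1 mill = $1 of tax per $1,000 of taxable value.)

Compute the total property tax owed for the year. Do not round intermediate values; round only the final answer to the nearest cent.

$24,460.28

Assessed value = $1,466,700 × 0.91 = $1,334,697
Taxable value = $1,334,697 − $70,600 = $1,264,097
City of Dunlea: $1,264,097 × 0.00302 = $3,817.57294
Thornbury County: $1,264,097 × 0.00607 = $7,673.06879
Stonebridge USD: $1,264,097 × 0.01026 = $12,969.63522
Total = $3,817.57294 + $7,673.06879 + $12,969.63522 = $24,460.27695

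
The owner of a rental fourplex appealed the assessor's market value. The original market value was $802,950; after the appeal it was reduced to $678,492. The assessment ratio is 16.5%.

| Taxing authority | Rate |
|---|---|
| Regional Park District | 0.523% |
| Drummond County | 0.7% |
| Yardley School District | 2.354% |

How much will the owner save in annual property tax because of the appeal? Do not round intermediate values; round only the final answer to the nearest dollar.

Old assessed value = $802,950 × 0.165 = $132,486.75
New assessed value = $678,492 × 0.165 = $111,951.18
Combined rate = 0.00523 + 0.007 + 0.02354 = 0.03577
Old tax = $132,486.75 × 0.03577 = $4,739.0510475
New tax = $111,951.18 × 0.03577 = $4,004.4937086
Reduction = $4,739.0510475 − $4,004.4937086 = $734.5573389

$735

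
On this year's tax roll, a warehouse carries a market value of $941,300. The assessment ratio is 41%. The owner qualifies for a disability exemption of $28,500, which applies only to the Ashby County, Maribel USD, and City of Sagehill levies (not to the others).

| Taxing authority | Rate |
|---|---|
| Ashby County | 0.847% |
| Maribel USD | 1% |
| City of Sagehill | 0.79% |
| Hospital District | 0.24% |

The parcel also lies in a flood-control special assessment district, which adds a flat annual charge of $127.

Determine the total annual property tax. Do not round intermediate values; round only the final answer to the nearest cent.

Assessed value = $941,300 × 0.41 = $385,933
Ashby County: ($385,933 − $28,500) × 0.00847 = $357,433 × 0.00847 = $3,027.45751
Maribel USD: ($385,933 − $28,500) × 0.01 = $357,433 × 0.01 = $3,574.33
City of Sagehill: ($385,933 − $28,500) × 0.0079 = $357,433 × 0.0079 = $2,823.7207
Hospital District: $385,933 × 0.0024 = $926.2392
Levies subtotal = $10,351.74741
Total = $10,351.74741 + $127 = $10,478.74741

$10,478.75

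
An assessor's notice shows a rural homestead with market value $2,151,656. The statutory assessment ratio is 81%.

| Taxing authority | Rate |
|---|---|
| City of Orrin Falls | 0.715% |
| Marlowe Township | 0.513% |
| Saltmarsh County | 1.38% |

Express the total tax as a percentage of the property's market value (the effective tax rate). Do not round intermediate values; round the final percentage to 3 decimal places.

2.112%

Assessed value = $2,151,656 × 0.81 = $1,742,841.36
City of Orrin Falls: $1,742,841.36 × 0.00715 = $12,461.315724
Marlowe Township: $1,742,841.36 × 0.00513 = $8,940.7761768
Saltmarsh County: $1,742,841.36 × 0.0138 = $24,051.210768
Total tax = $45,453.3026688
Effective rate = $45,453.3026688 ÷ $2,151,656 = 2.112% of market value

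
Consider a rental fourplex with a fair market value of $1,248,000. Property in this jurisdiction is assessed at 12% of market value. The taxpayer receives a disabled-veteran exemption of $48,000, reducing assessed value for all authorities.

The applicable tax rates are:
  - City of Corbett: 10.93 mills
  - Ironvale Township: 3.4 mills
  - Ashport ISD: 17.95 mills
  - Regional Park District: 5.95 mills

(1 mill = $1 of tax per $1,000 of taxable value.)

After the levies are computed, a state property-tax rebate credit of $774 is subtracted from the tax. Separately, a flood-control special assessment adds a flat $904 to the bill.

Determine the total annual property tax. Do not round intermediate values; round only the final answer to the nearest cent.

$4,020.28

Assessed value = $1,248,000 × 0.12 = $149,760
Taxable value = $149,760 − $48,000 = $101,760
City of Corbett: $101,760 × 0.01093 = $1,112.2368
Ironvale Township: $101,760 × 0.0034 = $345.984
Ashport ISD: $101,760 × 0.01795 = $1,826.592
Regional Park District: $101,760 × 0.00595 = $605.472
Levies subtotal = $3,890.2848
After credit = $3,890.2848 − $774 = $3,116.2848
Total = $3,116.2848 + $904 = $4,020.2848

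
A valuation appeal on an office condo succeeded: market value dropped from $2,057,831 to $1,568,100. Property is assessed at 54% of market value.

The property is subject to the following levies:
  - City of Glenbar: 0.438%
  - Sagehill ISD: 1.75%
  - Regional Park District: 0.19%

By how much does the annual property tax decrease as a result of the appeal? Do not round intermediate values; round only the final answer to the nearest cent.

Old assessed value = $2,057,831 × 0.54 = $1,111,228.74
New assessed value = $1,568,100 × 0.54 = $846,774
Combined rate = 0.00438 + 0.0175 + 0.0019 = 0.02378
Old tax = $1,111,228.74 × 0.02378 = $26,425.0194372
New tax = $846,774 × 0.02378 = $20,136.28572
Reduction = $26,425.0194372 − $20,136.28572 = $6,288.7337172

$6,288.73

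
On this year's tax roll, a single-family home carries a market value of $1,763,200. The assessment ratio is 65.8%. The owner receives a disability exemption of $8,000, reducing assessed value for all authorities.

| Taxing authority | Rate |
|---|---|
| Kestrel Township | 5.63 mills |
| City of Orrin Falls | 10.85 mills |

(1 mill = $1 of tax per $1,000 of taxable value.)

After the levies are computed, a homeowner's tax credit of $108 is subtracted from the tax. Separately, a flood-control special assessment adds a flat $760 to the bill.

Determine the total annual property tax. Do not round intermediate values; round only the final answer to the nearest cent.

$19,640.02

Assessed value = $1,763,200 × 0.658 = $1,160,185.6
Taxable value = $1,160,185.6 − $8,000 = $1,152,185.6
Kestrel Township: $1,152,185.6 × 0.00563 = $6,486.804928
City of Orrin Falls: $1,152,185.6 × 0.01085 = $12,501.21376
Levies subtotal = $18,988.018688
After credit = $18,988.018688 − $108 = $18,880.018688
Total = $18,880.018688 + $760 = $19,640.018688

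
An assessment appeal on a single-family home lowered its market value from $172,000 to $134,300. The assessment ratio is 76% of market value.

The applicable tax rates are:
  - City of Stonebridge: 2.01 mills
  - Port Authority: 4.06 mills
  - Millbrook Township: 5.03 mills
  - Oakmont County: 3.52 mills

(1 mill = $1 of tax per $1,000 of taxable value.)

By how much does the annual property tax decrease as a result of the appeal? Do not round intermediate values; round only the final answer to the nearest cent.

Old assessed value = $172,000 × 0.76 = $130,720
New assessed value = $134,300 × 0.76 = $102,068
Combined rate = 0.00201 + 0.00406 + 0.00503 + 0.00352 = 0.01462
Old tax = $130,720 × 0.01462 = $1,911.1264
New tax = $102,068 × 0.01462 = $1,492.23416
Reduction = $1,911.1264 − $1,492.23416 = $418.89224

$418.89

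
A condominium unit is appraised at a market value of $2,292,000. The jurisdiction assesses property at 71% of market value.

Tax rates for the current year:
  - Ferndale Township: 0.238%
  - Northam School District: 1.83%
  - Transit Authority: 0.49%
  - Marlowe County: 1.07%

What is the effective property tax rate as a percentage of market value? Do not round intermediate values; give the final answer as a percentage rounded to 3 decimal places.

Assessed value = $2,292,000 × 0.71 = $1,627,320
Ferndale Township: $1,627,320 × 0.00238 = $3,873.0216
Northam School District: $1,627,320 × 0.0183 = $29,779.956
Transit Authority: $1,627,320 × 0.0049 = $7,973.868
Marlowe County: $1,627,320 × 0.0107 = $17,412.324
Total tax = $59,039.1696
Effective rate = $59,039.1696 ÷ $2,292,000 = 2.576% of market value

2.576%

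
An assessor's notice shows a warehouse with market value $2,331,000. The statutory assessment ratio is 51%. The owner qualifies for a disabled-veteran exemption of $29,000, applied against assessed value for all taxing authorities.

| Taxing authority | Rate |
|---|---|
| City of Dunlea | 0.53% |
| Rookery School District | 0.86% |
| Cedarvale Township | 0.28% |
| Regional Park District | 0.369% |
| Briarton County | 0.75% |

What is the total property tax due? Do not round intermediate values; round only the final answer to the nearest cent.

$32,347.10

Assessed value = $2,331,000 × 0.51 = $1,188,810
Taxable value = $1,188,810 − $29,000 = $1,159,810
City of Dunlea: $1,159,810 × 0.0053 = $6,146.993
Rookery School District: $1,159,810 × 0.0086 = $9,974.366
Cedarvale Township: $1,159,810 × 0.0028 = $3,247.468
Regional Park District: $1,159,810 × 0.00369 = $4,279.6989
Briarton County: $1,159,810 × 0.0075 = $8,698.575
Total = $6,146.993 + $9,974.366 + $3,247.468 + $4,279.6989 + $8,698.575 = $32,347.1009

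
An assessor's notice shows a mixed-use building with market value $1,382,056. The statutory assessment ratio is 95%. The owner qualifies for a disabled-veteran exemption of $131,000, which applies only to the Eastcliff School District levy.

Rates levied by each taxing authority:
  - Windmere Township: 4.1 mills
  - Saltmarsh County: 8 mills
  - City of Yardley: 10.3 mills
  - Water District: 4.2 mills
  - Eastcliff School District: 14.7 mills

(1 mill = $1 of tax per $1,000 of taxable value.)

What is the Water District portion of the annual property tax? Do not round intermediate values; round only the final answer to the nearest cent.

$5,514.40

Assessed value = $1,382,056 × 0.95 = $1,312,953.2
Water District taxable value = $1,312,953.2 (exemption does not apply)
Water District levy = $1,312,953.2 × 0.0042 = $5,514.40344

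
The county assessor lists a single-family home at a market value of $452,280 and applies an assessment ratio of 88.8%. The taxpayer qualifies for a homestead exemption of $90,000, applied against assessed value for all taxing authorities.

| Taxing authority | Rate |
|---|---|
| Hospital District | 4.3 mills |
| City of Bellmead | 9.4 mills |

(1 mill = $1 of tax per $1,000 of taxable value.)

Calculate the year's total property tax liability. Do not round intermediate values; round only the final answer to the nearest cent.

$4,269.26

Assessed value = $452,280 × 0.888 = $401,624.64
Taxable value = $401,624.64 − $90,000 = $311,624.64
Hospital District: $311,624.64 × 0.0043 = $1,339.985952
City of Bellmead: $311,624.64 × 0.0094 = $2,929.271616
Total = $1,339.985952 + $2,929.271616 = $4,269.257568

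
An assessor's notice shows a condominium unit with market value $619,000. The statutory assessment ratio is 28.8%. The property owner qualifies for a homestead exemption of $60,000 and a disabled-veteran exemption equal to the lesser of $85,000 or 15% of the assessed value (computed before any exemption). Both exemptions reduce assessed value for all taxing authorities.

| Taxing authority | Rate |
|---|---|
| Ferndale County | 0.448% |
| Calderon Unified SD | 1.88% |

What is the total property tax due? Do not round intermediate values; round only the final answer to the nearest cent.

$2,130.85

Assessed value = $619,000 × 0.288 = $178,272
Disabled-veteran exemption = min($85,000, 15% × $178,272) = min($85,000, $26,740.8) = $26,740.8 (percentage binds)
Taxable value = $178,272 − $60,000 − $26,740.8 = $91,531.2
Ferndale County: $91,531.2 × 0.00448 = $410.059776
Calderon Unified SD: $91,531.2 × 0.0188 = $1,720.78656
Total = $2,130.846336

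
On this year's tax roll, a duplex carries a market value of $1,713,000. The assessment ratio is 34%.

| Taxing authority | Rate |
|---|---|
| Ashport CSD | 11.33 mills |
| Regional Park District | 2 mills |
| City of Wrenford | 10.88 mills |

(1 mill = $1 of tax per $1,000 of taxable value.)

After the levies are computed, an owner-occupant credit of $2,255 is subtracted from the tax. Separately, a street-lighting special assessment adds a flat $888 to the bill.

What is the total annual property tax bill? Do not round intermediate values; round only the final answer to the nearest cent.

$12,733.39

Assessed value = $1,713,000 × 0.34 = $582,420
Ashport CSD: $582,420 × 0.01133 = $6,598.8186
Regional Park District: $582,420 × 0.002 = $1,164.84
City of Wrenford: $582,420 × 0.01088 = $6,336.7296
Levies subtotal = $14,100.3882
After credit = $14,100.3882 − $2,255 = $11,845.3882
Total = $11,845.3882 + $888 = $12,733.3882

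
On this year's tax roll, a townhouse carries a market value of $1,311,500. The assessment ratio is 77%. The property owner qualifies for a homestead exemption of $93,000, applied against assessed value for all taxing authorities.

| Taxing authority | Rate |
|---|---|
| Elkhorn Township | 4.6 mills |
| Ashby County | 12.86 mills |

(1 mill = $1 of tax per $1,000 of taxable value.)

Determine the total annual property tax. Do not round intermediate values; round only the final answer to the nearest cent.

$16,008.29

Assessed value = $1,311,500 × 0.77 = $1,009,855
Taxable value = $1,009,855 − $93,000 = $916,855
Elkhorn Township: $916,855 × 0.0046 = $4,217.533
Ashby County: $916,855 × 0.01286 = $11,790.7553
Total = $4,217.533 + $11,790.7553 = $16,008.2883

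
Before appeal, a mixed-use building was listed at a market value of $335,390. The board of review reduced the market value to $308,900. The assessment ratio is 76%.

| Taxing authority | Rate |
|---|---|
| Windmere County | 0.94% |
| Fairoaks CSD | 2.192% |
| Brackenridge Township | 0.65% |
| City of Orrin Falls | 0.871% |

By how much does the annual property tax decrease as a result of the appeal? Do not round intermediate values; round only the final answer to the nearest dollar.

Old assessed value = $335,390 × 0.76 = $254,896.4
New assessed value = $308,900 × 0.76 = $234,764
Combined rate = 0.0094 + 0.02192 + 0.0065 + 0.00871 = 0.04653
Old tax = $254,896.4 × 0.04653 = $11,860.329492
New tax = $234,764 × 0.04653 = $10,923.56892
Reduction = $11,860.329492 − $10,923.56892 = $936.760572

$937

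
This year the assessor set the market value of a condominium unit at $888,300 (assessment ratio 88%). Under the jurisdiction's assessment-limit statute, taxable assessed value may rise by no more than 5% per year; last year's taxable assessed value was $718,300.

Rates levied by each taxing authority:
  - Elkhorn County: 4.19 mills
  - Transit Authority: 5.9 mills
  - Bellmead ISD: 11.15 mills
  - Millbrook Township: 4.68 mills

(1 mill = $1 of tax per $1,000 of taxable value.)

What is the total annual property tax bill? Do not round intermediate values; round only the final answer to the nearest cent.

Uncapped assessed value = $888,300 × 0.88 = $781,704
Cap limit = $718,300 × 1.05 = $754,215
Taxable assessed value = min($781,704, $754,215) = $754,215 (cap binds)
Elkhorn County: $754,215 × 0.00419 = $3,160.16085
Transit Authority: $754,215 × 0.0059 = $4,449.8685
Bellmead ISD: $754,215 × 0.01115 = $8,409.49725
Millbrook Township: $754,215 × 0.00468 = $3,529.7262
Total = $19,549.2528

$19,549.25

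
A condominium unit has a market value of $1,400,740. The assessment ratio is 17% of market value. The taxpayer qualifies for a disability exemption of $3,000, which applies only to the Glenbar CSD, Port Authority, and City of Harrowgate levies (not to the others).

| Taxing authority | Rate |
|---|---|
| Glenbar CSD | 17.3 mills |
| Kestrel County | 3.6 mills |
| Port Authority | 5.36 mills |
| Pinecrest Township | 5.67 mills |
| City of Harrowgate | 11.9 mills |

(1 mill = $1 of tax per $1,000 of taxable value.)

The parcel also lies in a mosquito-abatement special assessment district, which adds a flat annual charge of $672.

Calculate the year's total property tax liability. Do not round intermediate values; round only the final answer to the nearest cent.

Assessed value = $1,400,740 × 0.17 = $238,125.8
Glenbar CSD: ($238,125.8 − $3,000) × 0.0173 = $235,125.8 × 0.0173 = $4,067.67634
Kestrel County: $238,125.8 × 0.0036 = $857.25288
Port Authority: ($238,125.8 − $3,000) × 0.00536 = $235,125.8 × 0.00536 = $1,260.274288
Pinecrest Township: $238,125.8 × 0.00567 = $1,350.173286
City of Harrowgate: ($238,125.8 − $3,000) × 0.0119 = $235,125.8 × 0.0119 = $2,797.99702
Levies subtotal = $10,333.373814
Total = $10,333.373814 + $672 = $11,005.373814

$11,005.37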